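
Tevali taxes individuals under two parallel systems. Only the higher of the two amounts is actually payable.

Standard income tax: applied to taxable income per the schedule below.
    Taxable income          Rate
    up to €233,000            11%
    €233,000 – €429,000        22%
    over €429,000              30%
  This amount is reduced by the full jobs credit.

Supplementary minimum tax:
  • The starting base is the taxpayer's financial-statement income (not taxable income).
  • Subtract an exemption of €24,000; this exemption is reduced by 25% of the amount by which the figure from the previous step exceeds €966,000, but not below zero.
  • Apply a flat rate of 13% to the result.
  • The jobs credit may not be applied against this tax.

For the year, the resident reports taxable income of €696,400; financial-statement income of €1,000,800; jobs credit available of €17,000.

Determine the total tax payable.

Supplementary minimum tax:
  Base (financial-statement income): €1,000,800
  Exemption: €24,000 − 25% × (€1,000,800 − €966,000) = €24,000 − €8,700 = €15,300
  Base: €1,000,800 − €15,300 = €985,500
  €985,500 × 13% = €128,115

Standard income tax:
  €233,000 × 11% = €25,630
  €196,000 × 22% = €43,120
  €267,400 × 30% = €80,220
  → €148,970
  Less jobs credit €17,000 → €131,970

€131,970 > €128,115, so the standard income tax governs.

€131,970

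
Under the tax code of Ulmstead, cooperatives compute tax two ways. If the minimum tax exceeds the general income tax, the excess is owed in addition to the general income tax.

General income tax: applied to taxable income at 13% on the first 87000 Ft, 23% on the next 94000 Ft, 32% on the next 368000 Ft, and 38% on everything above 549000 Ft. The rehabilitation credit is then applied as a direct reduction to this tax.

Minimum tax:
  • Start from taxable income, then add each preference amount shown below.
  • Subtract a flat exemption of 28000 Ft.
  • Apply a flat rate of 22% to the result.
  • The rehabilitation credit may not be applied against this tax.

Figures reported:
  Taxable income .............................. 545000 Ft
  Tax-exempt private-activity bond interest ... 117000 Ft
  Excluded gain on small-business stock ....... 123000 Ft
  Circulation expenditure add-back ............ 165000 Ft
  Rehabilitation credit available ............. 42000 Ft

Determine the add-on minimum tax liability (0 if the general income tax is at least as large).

95430 Ft

Minimum tax:
  Adjusted income: 545000 Ft + 117000 Ft + 123000 Ft + 165000 Ft = 950000 Ft
  Less exemption 28000 Ft → base 922000 Ft
  922000 Ft × 22% = 202840 Ft

General income tax:
  87000 Ft × 13% = 11310 Ft
  94000 Ft × 23% = 21620 Ft
  364000 Ft × 32% = 116480 Ft
  → 149410 Ft
  Less rehabilitation credit 42000 Ft → 107410 Ft

Excess of minimum tax over general income tax: 202840 Ft − 107410 Ft = 95430 Ft.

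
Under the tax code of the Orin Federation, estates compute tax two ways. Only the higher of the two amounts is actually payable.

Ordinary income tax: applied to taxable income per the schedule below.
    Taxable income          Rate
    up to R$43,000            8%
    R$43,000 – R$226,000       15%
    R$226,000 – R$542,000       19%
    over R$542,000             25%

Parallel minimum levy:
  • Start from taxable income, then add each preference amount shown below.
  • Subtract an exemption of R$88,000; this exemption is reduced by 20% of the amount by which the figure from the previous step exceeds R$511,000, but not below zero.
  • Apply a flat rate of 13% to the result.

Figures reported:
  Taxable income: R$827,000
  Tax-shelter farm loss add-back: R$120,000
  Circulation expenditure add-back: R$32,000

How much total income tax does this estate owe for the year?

Parallel minimum levy:
  Adjusted income: R$827,000 + R$120,000 + R$32,000 = R$979,000
  Exemption: 20% × (R$979,000 − R$511,000) = R$93,600 ≥ R$88,000, so the exemption is fully phased out
  Base: R$979,000 − R$0 = R$979,000
  R$979,000 × 13% = R$127,270

Ordinary income tax:
  R$43,000 × 8% = R$3,440
  R$183,000 × 15% = R$27,450
  R$316,000 × 19% = R$60,040
  R$285,000 × 25% = R$71,250
  → R$162,180

R$162,180 > R$127,270, so the ordinary income tax governs.

R$162,180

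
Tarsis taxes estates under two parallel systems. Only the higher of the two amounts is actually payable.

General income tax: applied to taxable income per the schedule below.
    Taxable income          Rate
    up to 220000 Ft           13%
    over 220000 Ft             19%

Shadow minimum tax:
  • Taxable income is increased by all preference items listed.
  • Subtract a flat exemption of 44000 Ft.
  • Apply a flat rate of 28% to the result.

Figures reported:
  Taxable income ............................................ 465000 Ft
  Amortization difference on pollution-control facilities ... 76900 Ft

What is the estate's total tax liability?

Shadow minimum tax:
  Adjusted income: 465000 Ft + 76900 Ft = 541900 Ft
  Less exemption 44000 Ft → base 497900 Ft
  497900 Ft × 28% = 139412 Ft

General income tax:
  220000 Ft × 13% = 28600 Ft
  245000 Ft × 19% = 46550 Ft
  → 75150 Ft

139412 Ft > 75150 Ft, so the shadow minimum tax is the binding amount.

139412 Ft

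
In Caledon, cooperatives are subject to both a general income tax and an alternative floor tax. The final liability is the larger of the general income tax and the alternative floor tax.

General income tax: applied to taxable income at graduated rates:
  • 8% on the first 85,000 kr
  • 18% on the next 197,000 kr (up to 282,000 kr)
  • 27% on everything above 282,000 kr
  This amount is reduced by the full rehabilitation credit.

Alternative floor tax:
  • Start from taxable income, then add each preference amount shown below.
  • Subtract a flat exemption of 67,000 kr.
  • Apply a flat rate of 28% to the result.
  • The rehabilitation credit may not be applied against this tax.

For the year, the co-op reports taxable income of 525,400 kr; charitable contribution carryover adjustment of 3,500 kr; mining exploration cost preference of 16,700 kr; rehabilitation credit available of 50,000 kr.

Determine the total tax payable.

134,008 kr

Alternative floor tax:
  Adjusted income: 525,400 kr + 3,500 kr + 16,700 kr = 545,600 kr
  Less exemption 67,000 kr → base 478,600 kr
  478,600 kr × 28% = 134,008 kr

General income tax:
  85,000 kr × 8% = 6,800 kr
  197,000 kr × 18% = 35,460 kr
  243,400 kr × 27% = 65,718 kr
  → 107,978 kr
  Less rehabilitation credit 50,000 kr → 57,978 kr

134,008 kr > 57,978 kr, so the alternative floor tax is the binding amount.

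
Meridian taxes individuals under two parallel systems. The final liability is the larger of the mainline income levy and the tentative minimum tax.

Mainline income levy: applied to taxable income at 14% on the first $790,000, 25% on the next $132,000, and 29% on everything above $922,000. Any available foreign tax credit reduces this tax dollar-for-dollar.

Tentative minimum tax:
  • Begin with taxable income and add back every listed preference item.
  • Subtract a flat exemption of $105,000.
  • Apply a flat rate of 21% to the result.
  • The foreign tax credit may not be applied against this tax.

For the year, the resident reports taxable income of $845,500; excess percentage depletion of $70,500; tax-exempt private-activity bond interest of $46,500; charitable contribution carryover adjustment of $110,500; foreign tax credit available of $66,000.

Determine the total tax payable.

$203,280

Tentative minimum tax:
  Adjusted income: $845,500 + $70,500 + $46,500 + $110,500 = $1,073,000
  Less exemption $105,000 → base $968,000
  $968,000 × 21% = $203,280

Mainline income levy:
  $790,000 × 14% = $110,600
  $55,500 × 25% = $13,875
  → $124,475
  Less foreign tax credit $66,000 → $58,475

$203,280 > $58,475, so the tentative minimum tax is the binding amount.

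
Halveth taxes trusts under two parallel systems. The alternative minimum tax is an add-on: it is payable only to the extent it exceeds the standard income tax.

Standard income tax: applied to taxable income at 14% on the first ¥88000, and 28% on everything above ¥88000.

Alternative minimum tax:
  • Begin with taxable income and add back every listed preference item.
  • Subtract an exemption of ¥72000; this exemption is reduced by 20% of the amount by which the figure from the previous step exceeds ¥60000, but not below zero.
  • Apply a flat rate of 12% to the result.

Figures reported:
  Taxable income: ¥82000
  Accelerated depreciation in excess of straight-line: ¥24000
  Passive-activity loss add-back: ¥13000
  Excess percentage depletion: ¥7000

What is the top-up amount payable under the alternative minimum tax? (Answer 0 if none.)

Standard income tax:
  ¥82000 × 14% = ¥11480

Alternative minimum tax:
  Adjusted income: ¥82000 + ¥24000 + ¥13000 + ¥7000 = ¥126000
  Exemption: ¥72000 − 20% × (¥126000 − ¥60000) = ¥72000 − ¥13200 = ¥58800
  Base: ¥126000 − ¥58800 = ¥67200
  ¥67200 × 12% = ¥8064

¥8064 ≤ ¥11480, so no add-on is due.

¥0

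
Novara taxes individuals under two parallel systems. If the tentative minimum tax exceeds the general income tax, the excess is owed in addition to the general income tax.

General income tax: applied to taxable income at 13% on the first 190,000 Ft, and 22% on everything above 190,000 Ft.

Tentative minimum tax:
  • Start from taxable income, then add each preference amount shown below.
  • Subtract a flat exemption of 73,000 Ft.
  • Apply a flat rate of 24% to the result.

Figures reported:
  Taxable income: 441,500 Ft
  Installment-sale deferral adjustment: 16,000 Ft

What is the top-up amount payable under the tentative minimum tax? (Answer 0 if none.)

Tentative minimum tax:
  Adjusted income: 441,500 Ft + 16,000 Ft = 457,500 Ft
  Less exemption 73,000 Ft → base 384,500 Ft
  384,500 Ft × 24% = 92,280 Ft

General income tax:
  190,000 Ft × 13% = 24,700 Ft
  251,500 Ft × 22% = 55,330 Ft
  → 80,030 Ft

Excess of tentative minimum tax over general income tax: 92,280 Ft − 80,030 Ft = 12,250 Ft.

12,250 Ft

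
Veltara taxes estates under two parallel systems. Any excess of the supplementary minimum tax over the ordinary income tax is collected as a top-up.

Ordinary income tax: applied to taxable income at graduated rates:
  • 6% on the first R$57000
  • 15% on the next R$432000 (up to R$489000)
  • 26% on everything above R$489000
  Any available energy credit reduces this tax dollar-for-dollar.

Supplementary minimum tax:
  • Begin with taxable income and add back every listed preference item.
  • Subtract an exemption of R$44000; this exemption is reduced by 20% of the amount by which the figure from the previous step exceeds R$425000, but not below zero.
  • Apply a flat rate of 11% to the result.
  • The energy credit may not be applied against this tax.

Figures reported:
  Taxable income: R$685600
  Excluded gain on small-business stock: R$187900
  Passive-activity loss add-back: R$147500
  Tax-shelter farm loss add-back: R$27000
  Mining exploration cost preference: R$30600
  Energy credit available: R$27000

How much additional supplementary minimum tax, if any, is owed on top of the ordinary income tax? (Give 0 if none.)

Ordinary income tax:
  R$57000 × 6% = R$3420
  R$432000 × 15% = R$64800
  R$196600 × 26% = R$51116
  → R$119336
  Less energy credit R$27000 → R$92336

Supplementary minimum tax:
  Adjusted income: R$685600 + R$187900 + R$147500 + R$27000 + R$30600 = R$1078600
  Exemption: 20% × (R$1078600 − R$425000) = R$130720 ≥ R$44000, so the exemption is fully phased out
  Base: R$1078600 − R$0 = R$1078600
  R$1078600 × 11% = R$118646

Excess of supplementary minimum tax over ordinary income tax: R$118646 − R$92336 = R$26310.

R$26310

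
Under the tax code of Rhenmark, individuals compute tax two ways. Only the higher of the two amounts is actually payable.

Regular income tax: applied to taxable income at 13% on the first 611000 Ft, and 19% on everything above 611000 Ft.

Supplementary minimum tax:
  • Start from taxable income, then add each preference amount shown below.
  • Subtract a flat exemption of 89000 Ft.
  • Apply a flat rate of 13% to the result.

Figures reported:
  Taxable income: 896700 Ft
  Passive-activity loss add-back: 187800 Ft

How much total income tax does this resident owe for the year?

133713 Ft

Supplementary minimum tax:
  Adjusted income: 896700 Ft + 187800 Ft = 1084500 Ft
  Less exemption 89000 Ft → base 995500 Ft
  995500 Ft × 13% = 129415 Ft

Regular income tax:
  611000 Ft × 13% = 79430 Ft
  285700 Ft × 19% = 54283 Ft
  → 133713 Ft

133713 Ft > 129415 Ft, so the regular income tax governs.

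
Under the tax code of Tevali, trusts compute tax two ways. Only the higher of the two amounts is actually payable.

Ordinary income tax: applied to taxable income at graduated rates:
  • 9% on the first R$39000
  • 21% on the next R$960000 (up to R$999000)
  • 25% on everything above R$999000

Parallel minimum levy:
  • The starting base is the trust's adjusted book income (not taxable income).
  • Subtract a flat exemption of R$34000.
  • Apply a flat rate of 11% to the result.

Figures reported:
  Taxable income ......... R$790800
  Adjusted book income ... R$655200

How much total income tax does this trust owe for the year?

Parallel minimum levy:
  Base (adjusted book income): R$655200
  Less exemption R$34000 → base R$621200
  R$621200 × 11% = R$68332

Ordinary income tax:
  R$39000 × 9% = R$3510
  R$751800 × 21% = R$157878
  → R$161388

R$161388 > R$68332, so the ordinary income tax governs.

R$161388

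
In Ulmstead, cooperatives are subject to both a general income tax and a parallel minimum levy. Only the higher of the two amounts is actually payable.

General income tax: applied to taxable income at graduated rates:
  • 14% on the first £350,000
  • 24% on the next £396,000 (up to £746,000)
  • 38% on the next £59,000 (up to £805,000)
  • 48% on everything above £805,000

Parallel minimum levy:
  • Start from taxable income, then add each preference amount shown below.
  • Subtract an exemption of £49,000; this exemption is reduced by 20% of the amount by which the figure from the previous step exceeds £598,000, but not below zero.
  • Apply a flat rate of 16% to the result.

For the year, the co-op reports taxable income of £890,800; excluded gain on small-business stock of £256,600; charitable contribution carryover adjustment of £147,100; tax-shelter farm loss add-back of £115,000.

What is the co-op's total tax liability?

£225,520

Parallel minimum levy:
  Adjusted income: £890,800 + £256,600 + £147,100 + £115,000 = £1,409,500
  Exemption: 20% × (£1,409,500 − £598,000) = £162,300 ≥ £49,000, so the exemption is fully phased out
  Base: £1,409,500 − £0 = £1,409,500
  £1,409,500 × 16% = £225,520

General income tax:
  £350,000 × 14% = £49,000
  £396,000 × 24% = £95,040
  £59,000 × 38% = £22,420
  £85,800 × 48% = £41,184
  → £207,644

£225,520 > £207,644, so the parallel minimum levy is the binding amount.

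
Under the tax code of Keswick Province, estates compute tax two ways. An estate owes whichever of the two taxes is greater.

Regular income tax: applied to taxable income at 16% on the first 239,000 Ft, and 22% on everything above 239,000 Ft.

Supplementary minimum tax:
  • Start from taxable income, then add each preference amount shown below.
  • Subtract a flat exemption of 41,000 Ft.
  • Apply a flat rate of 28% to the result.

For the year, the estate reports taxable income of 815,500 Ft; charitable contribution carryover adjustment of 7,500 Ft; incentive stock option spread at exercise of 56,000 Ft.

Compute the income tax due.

Regular income tax:
  239,000 Ft × 16% = 38,240 Ft
  576,500 Ft × 22% = 126,830 Ft
  → 165,070 Ft

Supplementary minimum tax:
  Adjusted income: 815,500 Ft + 7,500 Ft + 56,000 Ft = 879,000 Ft
  Less exemption 41,000 Ft → base 838,000 Ft
  838,000 Ft × 28% = 234,640 Ft

234,640 Ft > 165,070 Ft, so the supplementary minimum tax is the binding amount.

234,640 Ft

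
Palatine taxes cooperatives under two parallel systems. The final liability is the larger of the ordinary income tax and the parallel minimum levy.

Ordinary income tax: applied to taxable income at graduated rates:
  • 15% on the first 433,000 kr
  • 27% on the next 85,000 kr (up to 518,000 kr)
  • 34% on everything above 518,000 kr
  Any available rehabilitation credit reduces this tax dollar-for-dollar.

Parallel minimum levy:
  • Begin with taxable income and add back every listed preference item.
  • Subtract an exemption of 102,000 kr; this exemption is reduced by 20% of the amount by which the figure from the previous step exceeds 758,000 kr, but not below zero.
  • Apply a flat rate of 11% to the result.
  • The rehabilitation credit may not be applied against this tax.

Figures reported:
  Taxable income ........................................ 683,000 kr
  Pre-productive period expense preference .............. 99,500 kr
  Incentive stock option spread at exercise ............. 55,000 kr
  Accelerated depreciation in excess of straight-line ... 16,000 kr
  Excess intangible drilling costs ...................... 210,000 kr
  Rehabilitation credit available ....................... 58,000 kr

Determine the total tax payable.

112,486 kr

Ordinary income tax:
  433,000 kr × 15% = 64,950 kr
  85,000 kr × 27% = 22,950 kr
  165,000 kr × 34% = 56,100 kr
  → 144,000 kr
  Less rehabilitation credit 58,000 kr → 86,000 kr

Parallel minimum levy:
  Adjusted income: 683,000 kr + 99,500 kr + 55,000 kr + 16,000 kr + 210,000 kr = 1,063,500 kr
  Exemption: 102,000 kr − 20% × (1,063,500 kr − 758,000 kr) = 102,000 kr − 61,100 kr = 40,900 kr
  Base: 1,063,500 kr − 40,900 kr = 1,022,600 kr
  1,022,600 kr × 11% = 112,486 kr

112,486 kr > 86,000 kr, so the parallel minimum levy is the binding amount.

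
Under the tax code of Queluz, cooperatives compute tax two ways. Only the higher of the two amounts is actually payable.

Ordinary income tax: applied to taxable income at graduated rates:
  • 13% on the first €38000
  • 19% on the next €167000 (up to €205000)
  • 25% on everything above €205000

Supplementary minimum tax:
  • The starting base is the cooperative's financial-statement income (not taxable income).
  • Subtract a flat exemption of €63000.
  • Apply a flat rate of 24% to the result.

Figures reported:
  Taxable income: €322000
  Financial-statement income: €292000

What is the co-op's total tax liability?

Supplementary minimum tax:
  Base (financial-statement income): €292000
  Less exemption €63000 → base €229000
  €229000 × 24% = €54960

Ordinary income tax:
  €38000 × 13% = €4940
  €167000 × 19% = €31730
  €117000 × 25% = €29250
  → €65920

€65920 > €54960, so the ordinary income tax governs.

€65920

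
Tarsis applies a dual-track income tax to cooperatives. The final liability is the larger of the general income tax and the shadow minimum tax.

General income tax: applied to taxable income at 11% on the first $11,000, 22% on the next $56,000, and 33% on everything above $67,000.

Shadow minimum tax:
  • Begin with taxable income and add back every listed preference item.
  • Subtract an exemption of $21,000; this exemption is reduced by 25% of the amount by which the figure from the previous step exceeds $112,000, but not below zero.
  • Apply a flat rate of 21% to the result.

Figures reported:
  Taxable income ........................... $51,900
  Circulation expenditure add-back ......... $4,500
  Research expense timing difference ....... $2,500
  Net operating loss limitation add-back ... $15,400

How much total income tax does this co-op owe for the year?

$11,193

Shadow minimum tax:
  Adjusted income: $51,900 + $4,500 + $2,500 + $15,400 = $74,300
  Exemption: $74,300 ≤ $112,000, so full $21,000 applies
  Base: $74,300 − $21,000 = $53,300
  $53,300 × 21% = $11,193

General income tax:
  $11,000 × 11% = $1,210
  $40,900 × 22% = $8,998
  → $10,208

$11,193 > $10,208, so the shadow minimum tax is the binding amount.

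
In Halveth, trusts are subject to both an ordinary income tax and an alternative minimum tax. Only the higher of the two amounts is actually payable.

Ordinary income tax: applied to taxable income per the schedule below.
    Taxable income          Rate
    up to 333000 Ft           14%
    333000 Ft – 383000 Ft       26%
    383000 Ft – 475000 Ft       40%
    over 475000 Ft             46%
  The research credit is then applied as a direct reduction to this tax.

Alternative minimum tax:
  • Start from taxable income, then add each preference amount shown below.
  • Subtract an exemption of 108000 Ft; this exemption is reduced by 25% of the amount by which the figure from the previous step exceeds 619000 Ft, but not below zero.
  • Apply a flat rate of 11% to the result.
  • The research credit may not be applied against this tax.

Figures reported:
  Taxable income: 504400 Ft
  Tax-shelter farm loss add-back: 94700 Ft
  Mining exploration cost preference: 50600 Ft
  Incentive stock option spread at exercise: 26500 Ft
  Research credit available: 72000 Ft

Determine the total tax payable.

64075 Ft

Alternative minimum tax:
  Adjusted income: 504400 Ft + 94700 Ft + 50600 Ft + 26500 Ft = 676200 Ft
  Exemption: 108000 Ft − 25% × (676200 Ft − 619000 Ft) = 108000 Ft − 14300 Ft = 93700 Ft
  Base: 676200 Ft − 93700 Ft = 582500 Ft
  582500 Ft × 11% = 64075 Ft

Ordinary income tax:
  333000 Ft × 14% = 46620 Ft
  50000 Ft × 26% = 13000 Ft
  92000 Ft × 40% = 36800 Ft
  29400 Ft × 46% = 13524 Ft
  → 109944 Ft
  Less research credit 72000 Ft → 37944 Ft

64075 Ft > 37944 Ft, so the alternative minimum tax is the binding amount.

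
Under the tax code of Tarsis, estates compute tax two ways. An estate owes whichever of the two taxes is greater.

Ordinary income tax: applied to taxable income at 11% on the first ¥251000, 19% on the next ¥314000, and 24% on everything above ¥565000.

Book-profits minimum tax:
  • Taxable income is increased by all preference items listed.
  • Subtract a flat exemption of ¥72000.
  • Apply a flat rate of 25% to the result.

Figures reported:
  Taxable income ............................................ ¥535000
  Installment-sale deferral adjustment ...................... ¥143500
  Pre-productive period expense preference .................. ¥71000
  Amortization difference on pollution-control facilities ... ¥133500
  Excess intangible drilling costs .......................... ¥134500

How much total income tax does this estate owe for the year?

¥236375

Ordinary income tax:
  ¥251000 × 11% = ¥27610
  ¥284000 × 19% = ¥53960
  → ¥81570

Book-profits minimum tax:
  Adjusted income: ¥535000 + ¥143500 + ¥71000 + ¥133500 + ¥134500 = ¥1017500
  Less exemption ¥72000 → base ¥945500
  ¥945500 × 25% = ¥236375

¥236375 > ¥81570, so the book-profits minimum tax is the binding amount.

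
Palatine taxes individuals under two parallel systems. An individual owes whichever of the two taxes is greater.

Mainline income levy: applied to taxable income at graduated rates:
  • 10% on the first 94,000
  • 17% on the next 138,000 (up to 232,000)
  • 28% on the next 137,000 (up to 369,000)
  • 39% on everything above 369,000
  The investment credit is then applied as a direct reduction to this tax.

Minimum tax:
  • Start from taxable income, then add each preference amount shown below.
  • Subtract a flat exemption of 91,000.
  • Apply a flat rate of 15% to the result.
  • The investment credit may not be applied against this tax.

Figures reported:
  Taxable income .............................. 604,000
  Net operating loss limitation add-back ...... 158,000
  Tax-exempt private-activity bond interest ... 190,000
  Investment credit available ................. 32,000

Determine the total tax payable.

Minimum tax:
  Adjusted income: 604,000 + 158,000 + 190,000 = 952,000
  Less exemption 91,000 → base 861,000
  861,000 × 15% = 129,150

Mainline income levy:
  94,000 × 10% = 9,400
  138,000 × 17% = 23,460
  137,000 × 28% = 38,360
  235,000 × 39% = 91,650
  → 162,870
  Less investment credit 32,000 → 130,870

130,870 > 129,150, so the mainline income levy governs.

130,870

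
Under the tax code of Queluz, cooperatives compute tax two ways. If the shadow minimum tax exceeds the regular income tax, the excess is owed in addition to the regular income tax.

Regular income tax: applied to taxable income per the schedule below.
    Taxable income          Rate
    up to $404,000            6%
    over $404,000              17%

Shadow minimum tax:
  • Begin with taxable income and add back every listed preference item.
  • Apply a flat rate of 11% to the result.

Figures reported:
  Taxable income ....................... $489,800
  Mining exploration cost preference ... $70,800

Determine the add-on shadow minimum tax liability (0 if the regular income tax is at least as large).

$22,840

Shadow minimum tax:
  Adjusted income: $489,800 + $70,800 = $560,600
  $560,600 × 11% = $61,666

Regular income tax:
  $404,000 × 6% = $24,240
  $85,800 × 17% = $14,586
  → $38,826

Excess of shadow minimum tax over regular income tax: $61,666 − $38,826 = $22,840.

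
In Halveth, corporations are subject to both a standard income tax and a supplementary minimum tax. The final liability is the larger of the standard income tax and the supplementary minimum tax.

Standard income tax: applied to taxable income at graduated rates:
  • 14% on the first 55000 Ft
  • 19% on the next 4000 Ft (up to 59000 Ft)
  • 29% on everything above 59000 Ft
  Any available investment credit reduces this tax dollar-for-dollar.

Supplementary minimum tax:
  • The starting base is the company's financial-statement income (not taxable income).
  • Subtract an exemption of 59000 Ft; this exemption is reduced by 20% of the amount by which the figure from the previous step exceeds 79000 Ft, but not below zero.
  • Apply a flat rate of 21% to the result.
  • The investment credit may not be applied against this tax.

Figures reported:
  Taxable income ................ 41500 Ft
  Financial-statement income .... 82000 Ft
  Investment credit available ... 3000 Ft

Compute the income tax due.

4956 Ft

Standard income tax:
  41500 Ft × 14% = 5810 Ft
  Less investment credit 3000 Ft → 2810 Ft

Supplementary minimum tax:
  Base (financial-statement income): 82000 Ft
  Exemption: 59000 Ft − 20% × (82000 Ft − 79000 Ft) = 59000 Ft − 600 Ft = 58400 Ft
  Base: 82000 Ft − 58400 Ft = 23600 Ft
  23600 Ft × 21% = 4956 Ft

4956 Ft > 2810 Ft, so the supplementary minimum tax is the binding amount.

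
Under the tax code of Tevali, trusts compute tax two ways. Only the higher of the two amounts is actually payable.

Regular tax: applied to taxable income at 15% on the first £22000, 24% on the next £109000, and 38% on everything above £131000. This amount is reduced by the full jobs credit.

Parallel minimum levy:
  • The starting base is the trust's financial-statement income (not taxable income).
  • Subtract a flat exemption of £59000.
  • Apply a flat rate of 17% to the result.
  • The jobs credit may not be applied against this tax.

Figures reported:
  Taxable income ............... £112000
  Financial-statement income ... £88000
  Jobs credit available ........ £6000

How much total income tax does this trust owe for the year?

Parallel minimum levy:
  Base (financial-statement income): £88000
  Less exemption £59000 → base £29000
  £29000 × 17% = £4930

Regular tax:
  £22000 × 15% = £3300
  £90000 × 24% = £21600
  → £24900
  Less jobs credit £6000 → £18900

£18900 > £4930, so the regular tax governs.

£18900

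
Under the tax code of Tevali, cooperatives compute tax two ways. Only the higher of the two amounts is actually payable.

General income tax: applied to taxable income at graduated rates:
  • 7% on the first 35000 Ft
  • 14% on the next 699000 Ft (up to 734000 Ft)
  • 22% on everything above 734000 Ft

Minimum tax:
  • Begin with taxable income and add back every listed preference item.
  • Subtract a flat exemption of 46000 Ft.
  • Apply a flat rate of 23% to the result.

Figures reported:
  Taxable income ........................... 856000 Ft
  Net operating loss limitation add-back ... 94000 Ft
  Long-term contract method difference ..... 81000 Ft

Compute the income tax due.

226550 Ft

General income tax:
  35000 Ft × 7% = 2450 Ft
  699000 Ft × 14% = 97860 Ft
  122000 Ft × 22% = 26840 Ft
  → 127150 Ft

Minimum tax:
  Adjusted income: 856000 Ft + 94000 Ft + 81000 Ft = 1031000 Ft
  Less exemption 46000 Ft → base 985000 Ft
  985000 Ft × 23% = 226550 Ft

226550 Ft > 127150 Ft, so the minimum tax is the binding amount.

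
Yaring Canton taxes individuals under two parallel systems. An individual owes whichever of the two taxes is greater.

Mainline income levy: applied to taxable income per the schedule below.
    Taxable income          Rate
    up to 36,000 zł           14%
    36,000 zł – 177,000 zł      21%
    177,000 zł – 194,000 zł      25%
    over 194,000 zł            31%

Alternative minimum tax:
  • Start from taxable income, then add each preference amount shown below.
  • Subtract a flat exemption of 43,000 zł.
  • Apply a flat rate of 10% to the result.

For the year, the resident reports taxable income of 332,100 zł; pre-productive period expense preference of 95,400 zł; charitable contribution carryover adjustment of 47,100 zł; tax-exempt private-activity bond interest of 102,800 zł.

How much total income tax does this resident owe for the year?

81,711 zł

Alternative minimum tax:
  Adjusted income: 332,100 zł + 95,400 zł + 47,100 zł + 102,800 zł = 577,400 zł
  Less exemption 43,000 zł → base 534,400 zł
  534,400 zł × 10% = 53,440 zł

Mainline income levy:
  36,000 zł × 14% = 5,040 zł
  141,000 zł × 21% = 29,610 zł
  17,000 zł × 25% = 4,250 zł
  138,100 zł × 31% = 42,811 zł
  → 81,711 zł

81,711 zł > 53,440 zł, so the mainline income levy governs.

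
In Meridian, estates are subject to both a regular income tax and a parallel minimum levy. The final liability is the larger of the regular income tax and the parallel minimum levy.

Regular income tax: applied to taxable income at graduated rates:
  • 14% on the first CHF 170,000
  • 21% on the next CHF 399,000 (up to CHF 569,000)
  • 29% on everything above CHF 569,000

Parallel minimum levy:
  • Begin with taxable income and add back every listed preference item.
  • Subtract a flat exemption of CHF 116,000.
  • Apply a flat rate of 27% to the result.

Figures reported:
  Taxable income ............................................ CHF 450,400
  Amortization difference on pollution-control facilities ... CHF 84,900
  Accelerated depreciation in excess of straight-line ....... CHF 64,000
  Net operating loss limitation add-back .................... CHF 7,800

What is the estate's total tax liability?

Regular income tax:
  CHF 170,000 × 14% = CHF 23,800
  CHF 280,400 × 21% = CHF 58,884
  → CHF 82,684

Parallel minimum levy:
  Adjusted income: CHF 450,400 + CHF 84,900 + CHF 64,000 + CHF 7,800 = CHF 607,100
  Less exemption CHF 116,000 → base CHF 491,100
  CHF 491,100 × 27% = CHF 132,597

CHF 132,597 > CHF 82,684, so the parallel minimum levy is the binding amount.

CHF 132,597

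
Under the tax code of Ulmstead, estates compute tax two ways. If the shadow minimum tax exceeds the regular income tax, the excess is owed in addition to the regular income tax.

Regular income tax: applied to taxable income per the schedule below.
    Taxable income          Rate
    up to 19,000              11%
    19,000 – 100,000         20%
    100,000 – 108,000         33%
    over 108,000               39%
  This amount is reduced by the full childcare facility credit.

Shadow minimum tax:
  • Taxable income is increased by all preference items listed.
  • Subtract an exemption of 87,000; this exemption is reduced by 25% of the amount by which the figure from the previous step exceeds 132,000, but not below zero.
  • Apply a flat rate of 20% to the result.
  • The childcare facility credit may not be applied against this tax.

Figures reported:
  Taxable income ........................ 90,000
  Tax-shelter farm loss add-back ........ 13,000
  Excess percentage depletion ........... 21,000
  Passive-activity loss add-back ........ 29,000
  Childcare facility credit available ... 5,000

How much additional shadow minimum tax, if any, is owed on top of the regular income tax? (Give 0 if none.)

Shadow minimum tax:
  Adjusted income: 90,000 + 13,000 + 21,000 + 29,000 = 153,000
  Exemption: 87,000 − 25% × (153,000 − 132,000) = 87,000 − 5,250 = 81,750
  Base: 153,000 − 81,750 = 71,250
  71,250 × 20% = 14,250

Regular income tax:
  19,000 × 11% = 2,090
  71,000 × 20% = 14,200
  → 16,290
  Less childcare facility credit 5,000 → 11,290

Excess of shadow minimum tax over regular income tax: 14,250 − 11,290 = 2,960.

2,960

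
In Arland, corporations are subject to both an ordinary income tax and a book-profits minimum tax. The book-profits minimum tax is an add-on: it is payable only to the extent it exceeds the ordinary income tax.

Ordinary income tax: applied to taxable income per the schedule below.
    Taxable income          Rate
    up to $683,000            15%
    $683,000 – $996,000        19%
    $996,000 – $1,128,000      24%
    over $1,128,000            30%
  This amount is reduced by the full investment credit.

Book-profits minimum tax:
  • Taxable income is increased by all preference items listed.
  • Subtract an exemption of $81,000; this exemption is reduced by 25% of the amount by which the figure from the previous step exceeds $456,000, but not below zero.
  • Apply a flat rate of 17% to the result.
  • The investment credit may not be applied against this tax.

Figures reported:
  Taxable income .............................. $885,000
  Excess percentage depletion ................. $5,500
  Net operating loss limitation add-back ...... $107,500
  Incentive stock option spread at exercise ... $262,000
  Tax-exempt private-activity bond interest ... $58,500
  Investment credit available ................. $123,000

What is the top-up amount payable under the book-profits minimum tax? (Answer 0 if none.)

Book-profits minimum tax:
  Adjusted income: $885,000 + $5,500 + $107,500 + $262,000 + $58,500 = $1,318,500
  Exemption: 25% × ($1,318,500 − $456,000) = $215,625 ≥ $81,000, so the exemption is fully phased out
  Base: $1,318,500 − $0 = $1,318,500
  $1,318,500 × 17% = $224,145

Ordinary income tax:
  $683,000 × 15% = $102,450
  $202,000 × 19% = $38,380
  → $140,830
  Less investment credit $123,000 → $17,830

Excess of book-profits minimum tax over ordinary income tax: $224,145 − $17,830 = $206,315.

$206,315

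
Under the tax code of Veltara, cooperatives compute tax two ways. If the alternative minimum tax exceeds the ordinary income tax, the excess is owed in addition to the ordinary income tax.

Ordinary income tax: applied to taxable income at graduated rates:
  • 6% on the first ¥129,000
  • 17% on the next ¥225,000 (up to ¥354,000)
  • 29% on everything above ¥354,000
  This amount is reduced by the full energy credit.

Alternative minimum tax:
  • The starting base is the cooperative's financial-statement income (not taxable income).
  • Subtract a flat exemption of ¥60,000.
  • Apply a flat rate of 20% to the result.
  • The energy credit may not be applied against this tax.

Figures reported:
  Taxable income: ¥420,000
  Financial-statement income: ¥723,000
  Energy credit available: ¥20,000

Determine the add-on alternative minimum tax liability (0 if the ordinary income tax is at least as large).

¥87,470

Ordinary income tax:
  ¥129,000 × 6% = ¥7,740
  ¥225,000 × 17% = ¥38,250
  ¥66,000 × 29% = ¥19,140
  → ¥65,130
  Less energy credit ¥20,000 → ¥45,130

Alternative minimum tax:
  Base (financial-statement income): ¥723,000
  Less exemption ¥60,000 → base ¥663,000
  ¥663,000 × 20% = ¥132,600

Excess of alternative minimum tax over ordinary income tax: ¥132,600 − ¥45,130 = ¥87,470.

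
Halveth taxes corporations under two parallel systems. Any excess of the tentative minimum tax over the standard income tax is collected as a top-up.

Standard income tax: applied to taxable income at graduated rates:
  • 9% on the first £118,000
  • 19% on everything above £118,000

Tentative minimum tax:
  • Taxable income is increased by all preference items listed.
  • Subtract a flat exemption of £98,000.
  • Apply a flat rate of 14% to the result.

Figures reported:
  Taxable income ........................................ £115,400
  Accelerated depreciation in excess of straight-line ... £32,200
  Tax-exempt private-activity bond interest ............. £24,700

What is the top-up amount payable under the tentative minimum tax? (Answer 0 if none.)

Standard income tax:
  £115,400 × 9% = £10,386

Tentative minimum tax:
  Adjusted income: £115,400 + £32,200 + £24,700 = £172,300
  Less exemption £98,000 → base £74,300
  £74,300 × 14% = £10,402

Excess of tentative minimum tax over standard income tax: £10,402 − £10,386 = £16.

£16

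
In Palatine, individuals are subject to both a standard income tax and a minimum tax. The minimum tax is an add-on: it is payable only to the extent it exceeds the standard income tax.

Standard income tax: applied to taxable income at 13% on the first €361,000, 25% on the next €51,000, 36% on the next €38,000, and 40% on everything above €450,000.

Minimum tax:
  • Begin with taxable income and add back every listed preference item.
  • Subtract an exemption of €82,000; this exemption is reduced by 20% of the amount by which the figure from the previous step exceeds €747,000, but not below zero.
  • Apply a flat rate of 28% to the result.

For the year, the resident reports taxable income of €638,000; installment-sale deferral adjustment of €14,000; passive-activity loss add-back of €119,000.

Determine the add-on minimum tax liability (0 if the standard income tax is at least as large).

€45,704

Minimum tax:
  Adjusted income: €638,000 + €14,000 + €119,000 = €771,000
  Exemption: €82,000 − 20% × (€771,000 − €747,000) = €82,000 − €4,800 = €77,200
  Base: €771,000 − €77,200 = €693,800
  €693,800 × 28% = €194,264

Standard income tax:
  €361,000 × 13% = €46,930
  €51,000 × 25% = €12,750
  €38,000 × 36% = €13,680
  €188,000 × 40% = €75,200
  → €148,560

Excess of minimum tax over standard income tax: €194,264 − €148,560 = €45,704.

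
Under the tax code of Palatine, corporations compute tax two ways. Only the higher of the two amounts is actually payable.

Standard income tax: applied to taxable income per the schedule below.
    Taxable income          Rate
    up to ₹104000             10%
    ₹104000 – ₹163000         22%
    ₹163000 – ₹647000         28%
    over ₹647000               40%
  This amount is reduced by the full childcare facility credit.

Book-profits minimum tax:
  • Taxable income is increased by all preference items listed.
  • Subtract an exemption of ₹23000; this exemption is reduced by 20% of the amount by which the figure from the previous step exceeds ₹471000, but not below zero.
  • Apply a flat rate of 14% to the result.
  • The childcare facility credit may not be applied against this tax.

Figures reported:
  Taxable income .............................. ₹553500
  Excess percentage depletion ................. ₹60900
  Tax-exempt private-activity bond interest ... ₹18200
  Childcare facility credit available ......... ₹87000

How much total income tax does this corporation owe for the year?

₹88564

Standard income tax:
  ₹104000 × 10% = ₹10400
  ₹59000 × 22% = ₹12980
  ₹390500 × 28% = ₹109340
  → ₹132720
  Less childcare facility credit ₹87000 → ₹45720

Book-profits minimum tax:
  Adjusted income: ₹553500 + ₹60900 + ₹18200 = ₹632600
  Exemption: 20% × (₹632600 − ₹471000) = ₹32320 ≥ ₹23000, so the exemption is fully phased out
  Base: ₹632600 − ₹0 = ₹632600
  ₹632600 × 14% = ₹88564

₹88564 > ₹45720, so the book-profits minimum tax is the binding amount.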